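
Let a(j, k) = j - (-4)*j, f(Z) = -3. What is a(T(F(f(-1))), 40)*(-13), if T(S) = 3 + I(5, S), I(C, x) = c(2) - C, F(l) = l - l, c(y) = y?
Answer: 0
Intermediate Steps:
F(l) = 0
I(C, x) = 2 - C
T(S) = 0 (T(S) = 3 + (2 - 1*5) = 3 + (2 - 5) = 3 - 3 = 0)
a(j, k) = 5*j (a(j, k) = j + 4*j = 5*j)
a(T(F(f(-1))), 40)*(-13) = (5*0)*(-13) = 0*(-13) = 0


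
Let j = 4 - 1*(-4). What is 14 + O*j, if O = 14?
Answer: 126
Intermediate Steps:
j = 8 (j = 4 + 4 = 8)
14 + O*j = 14 + 14*8 = 14 + 112 = 126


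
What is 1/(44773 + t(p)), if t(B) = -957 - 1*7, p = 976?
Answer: 1/43809 ≈ 2.2826e-5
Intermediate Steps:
t(B) = -964 (t(B) = -957 - 7 = -964)
1/(44773 + t(p)) = 1/(44773 - 964) = 1/43809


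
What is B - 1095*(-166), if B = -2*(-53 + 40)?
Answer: 181796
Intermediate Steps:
B = 26 (B = -2*(-13) = 26)
B - 1095*(-166) = 26 - 1095*(-166) = 26 + 181770 = 181796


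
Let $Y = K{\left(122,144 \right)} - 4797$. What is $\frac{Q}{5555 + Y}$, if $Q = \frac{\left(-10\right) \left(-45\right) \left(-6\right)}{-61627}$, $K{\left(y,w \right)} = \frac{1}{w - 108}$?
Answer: $\frac{97200}{1681739203} \approx 5.7797 \cdot 10^{-5}$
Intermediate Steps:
$K{\left(y,w \right)} = \frac{1}{-108 + w}$
$Q = \frac{2700}{61627}$ ($Q = 450 \left(-6\right) \left(- \frac{1}{61627}\right) = \left(-2700\right) \left(- \frac{1}{61627}\right) = \frac{2700}{61627} \approx 0.043812$)
$Y = - \frac{172691}{36}$ ($Y = \frac{1}{-108 + 144} - 4797 = \frac{1}{36} - 4797 = - \frac{172691}{36} \approx -4797.0$)
$\frac{Q}{5555 + Y} = \frac{2700}{61627 \left(5555 - \frac{172691}{36}\right)} = \frac{2700}{61627 \cdot \frac{27289}{36}} = \frac{2700}{61627} \cdot \frac{36}{27289} = \frac{97200}{1681739203}$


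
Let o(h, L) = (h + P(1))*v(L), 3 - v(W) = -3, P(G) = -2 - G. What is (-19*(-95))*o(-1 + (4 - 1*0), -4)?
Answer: 0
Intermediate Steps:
v(W) = 6 (v(W) = 3 - 1*(-3) = 3 + 3 = 6)
o(h, L) = -18 + 6*h (o(h, L) = (h + (-2 - 1*1))*6 = (h + (-2 - 1))*6 = (h - 3)*6 = (-3 + h)*6 = -18 + 6*h)
(-19*(-95))*o(-1 + (4 - 1*0), -4) = (-19*(-95))*(-18 + 6*(-1 + (4 - 1*0))) = 1805*(-18 + 6*(-1 + (4 + 0))) = 1805*(-18 + 6*(-1 + 4)) = 1805*(-18 + 6*3) = 1805*(-18 + 18) = 1805*0 = 0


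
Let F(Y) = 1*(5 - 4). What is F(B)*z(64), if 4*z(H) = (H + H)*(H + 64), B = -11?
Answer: 4096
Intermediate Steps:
z(H) = H*(64 + H)/2 (z(H) = ((H + H)*(H + 64))/4 = ((2*H)*(64 + H))/4 = (2*H*(64 + H))/4 = H*(64 + H)/2)
F(Y) = 1 (F(Y) = 1*1 = 1)
F(B)*z(64) = 1*((1/2)*64*(64 + 64)) = 1*((1/2)*64*128) = 1*4096 = 4096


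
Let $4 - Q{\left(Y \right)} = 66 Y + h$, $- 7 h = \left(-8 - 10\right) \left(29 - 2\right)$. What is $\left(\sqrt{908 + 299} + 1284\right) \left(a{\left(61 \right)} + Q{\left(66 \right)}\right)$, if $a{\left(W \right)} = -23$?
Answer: $- \frac{39946524}{7} - \frac{31111 \sqrt{1207}}{7} \approx -5.8611 \cdot 10^{6}$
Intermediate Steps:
$h = \frac{486}{7}$ ($h = - \frac{\left(-8 - 10\right) \left(29 - 2\right)}{7} = - \frac{\left(-18\right) 27}{7} = \left(- \frac{1}{7}\right) \left(-486\right) = \frac{486}{7} \approx 69.429$)
$Q{\left(Y \right)} = - \frac{458}{7} - 66 Y$ ($Q{\left(Y \right)} = 4 - \left(66 Y + \frac{486}{7}\right) = 4 - \left(\frac{486}{7} + 66 Y\right) = - \frac{458}{7} - 66 Y$)
$\left(\sqrt{908 + 299} + 1284\right) \left(a{\left(61 \right)} + Q{\left(66 \right)}\right) = \left(\sqrt{908 + 299} + 1284\right) \left(-23 - \frac{30950}{7}\right) = \left(\sqrt{1207} + 1284\right) \left(-23 - \frac{30950}{7}\right) = \left(1284 + \sqrt{1207}\right) \left(-23 - \frac{30950}{7}\right) = \left(1284 + \sqrt{1207}\right) \left(- \frac{31111}{7}\right) = - \frac{39946524}{7} - \frac{31111 \sqrt{1207}}{7}$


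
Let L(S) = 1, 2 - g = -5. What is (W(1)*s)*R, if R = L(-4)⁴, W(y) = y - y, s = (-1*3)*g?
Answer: 0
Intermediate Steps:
g = 7 (g = 2 - 1*(-5) = 2 + 5 = 7)
s = -21 (s = -1*3*7 = -3*7 = -21)
W(y) = 0
R = 1 (R = 1⁴ = 1)
(W(1)*s)*R = (0*(-21))*1 = 0*1 = 0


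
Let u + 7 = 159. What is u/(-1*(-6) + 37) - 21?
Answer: -751/43 ≈ -17.465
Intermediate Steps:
u = 152 (u = -7 + 159 = 152)
u/(-1*(-6) + 37) - 21 = 152/(-1*(-6) + 37) - 21 = 152/(6 + 37) - 21 = 152/43 - 21 = -751/43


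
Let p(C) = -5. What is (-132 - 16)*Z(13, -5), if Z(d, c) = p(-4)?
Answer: 740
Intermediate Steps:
Z(d, c) = -5
(-132 - 16)*Z(13, -5) = (-132 - 16)*(-5) = -148*(-5) = 740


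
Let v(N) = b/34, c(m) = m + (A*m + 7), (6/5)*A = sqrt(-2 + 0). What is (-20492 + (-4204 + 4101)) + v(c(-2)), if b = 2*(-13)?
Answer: -350128/17 ≈ -20596.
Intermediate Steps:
A = 5*I*sqrt(2)/6 (A = 5*sqrt(-2 + 0)/6 = 5*sqrt(-2)/6 = 5*(I*sqrt(2))/6 = 5*I*sqrt(2)/6 ≈ 1.1785*I)
b = -26
c(m) = 7 + m + 5*I*m*sqrt(2)/6 (c(m) = m + ((5*I*sqrt(2)/6)*m + 7) = m + (5*I*m*sqrt(2)/6 + 7) = m + (7 + 5*I*m*sqrt(2)/6) = 7 + m + 5*I*m*sqrt(2)/6)
v(N) = -13/17 (v(N) = -26/34 = -26*1/34 = -13/17)
(-20492 + (-4204 + 4101)) + v(c(-2)) = (-20492 + (-4204 + 4101)) - 13/17 = (-20492 - 103) - 13/17 = -20595 - 13/17 = -350128/17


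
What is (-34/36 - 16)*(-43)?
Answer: 13115/18 ≈ 728.61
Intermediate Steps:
(-34/36 - 16)*(-43) = (-34*1/36 - 16)*(-43) = (-17/18 - 16)*(-43) = -305/18*(-43) = 13115/18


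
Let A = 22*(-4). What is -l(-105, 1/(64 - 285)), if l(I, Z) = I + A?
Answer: 193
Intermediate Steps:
A = -88
l(I, Z) = -88 + I (l(I, Z) = I - 88 = -88 + I)
-l(-105, 1/(64 - 285)) = -(-88 - 105) = -1*(-193) = 193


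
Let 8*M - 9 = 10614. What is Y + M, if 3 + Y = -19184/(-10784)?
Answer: 3576659/2696 ≈ 1326.7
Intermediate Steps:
M = 10623/8 (M = 9/8 + (⅛)*10614 = 9/8 + 5307/4 = 10623/8 ≈ 1327.9)
Y = -823/674 (Y = -3 - 19184/(-10784) = -3 - 19184*(-1/10784) = -3 + 1199/674 = -823/674 ≈ -1.2211)
Y + M = -823/674 + 10623/8 = 3576659/2696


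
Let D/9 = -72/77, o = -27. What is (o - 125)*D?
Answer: 98496/77 ≈ 1279.2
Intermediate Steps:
D = -648/77 (D = 9*(-72/77) = -648/77 ≈ -8.4156)
(o - 125)*D = (-27 - 125)*(-648/77) = -152*(-648/77) = 98496/77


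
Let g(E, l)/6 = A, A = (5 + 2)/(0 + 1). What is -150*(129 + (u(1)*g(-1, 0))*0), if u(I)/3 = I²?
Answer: -19350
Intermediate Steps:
A = 7 (A = 7/1 = 7*1 = 7)
g(E, l) = 42 (g(E, l) = 6*7 = 42)
u(I) = 3*I²
-150*(129 + (u(1)*g(-1, 0))*0) = -150*(129 + ((3*1²)*42)*0) = -150*(129 + ((3*1)*42)*0) = -150*(129 + (3*42)*0) = -150*(129 + 126*0) = -150*(129 + 0) = -150*129 = -19350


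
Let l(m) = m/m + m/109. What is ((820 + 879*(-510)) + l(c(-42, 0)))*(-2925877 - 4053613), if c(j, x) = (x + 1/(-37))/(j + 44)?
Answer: 12595484125286475/4033 ≈ 3.1231e+12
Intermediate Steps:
c(j, x) = (-1/37 + x)/(44 + j) (c(j, x) = (x - 1/37)/(44 + j) = (-1/37 + x)/(44 + j))
l(m) = 1 + m/109 (l(m) = 1 + m*(1/109) = 1 + m/109)
((820 + 879*(-510)) + l(c(-42, 0)))*(-2925877 - 4053613) = ((820 + 879*(-510)) + (1 + ((-1/37 + 0)/(44 - 42))/109))*(-2925877 - 4053613) = ((820 - 448290) + (1 + (-1/37/2)/109))*(-6979490) = (-447470 + (1 + ((1/2)*(-1/37))/109))*(-6979490) = (-447470 + (1 + (1/109)*(-1/74)))*(-6979490) = (-447470 + (1 - 1/8066))*(-6979490) = (-447470 + 8065/8066)*(-6979490) = -3609284955/8066*(-6979490) = 12595484125286475/4033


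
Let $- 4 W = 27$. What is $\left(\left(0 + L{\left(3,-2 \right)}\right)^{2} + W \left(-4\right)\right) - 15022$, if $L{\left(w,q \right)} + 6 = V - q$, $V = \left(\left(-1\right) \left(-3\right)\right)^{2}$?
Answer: $-14970$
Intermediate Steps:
$W = - \frac{27}{4}$ ($W = \left(- \frac{1}{4}\right) 27 = - \frac{27}{4} \approx -6.75$)
$V = 9$ ($V = 3^{2} = 9$)
$L{\left(w,q \right)} = 3 - q$ ($L{\left(w,q \right)} = -6 - \left(-9 + q\right) = 3 - q$)
$\left(\left(0 + L{\left(3,-2 \right)}\right)^{2} + W \left(-4\right)\right) - 15022 = \left(\left(0 + \left(3 - -2\right)\right)^{2} - -27\right) - 15022 = \left(\left(0 + \left(3 + 2\right)\right)^{2} + 27\right) - 15022 = \left(\left(0 + 5\right)^{2} + 27\right) - 15022 = \left(5^{2} + 27\right) - 15022 = \left(25 + 27\right) - 15022 = 52 - 15022 = -14970$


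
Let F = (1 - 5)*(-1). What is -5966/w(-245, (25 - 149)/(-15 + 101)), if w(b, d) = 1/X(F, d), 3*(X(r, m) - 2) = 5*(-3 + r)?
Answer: -65626/3 ≈ -21875.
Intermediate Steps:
F = 4 (F = -4*(-1) = 4)
X(r, m) = -3 + 5*r/3 (X(r, m) = 2 + (5*(-3 + r))/3 = 2 + (-15 + 5*r)/3 = 2 + (-5 + 5*r/3) = -3 + 5*r/3)
w(b, d) = 3/11 (w(b, d) = 1/(-3 + (5/3)*4) = 1/(-3 + 20/3) = 1/(11/3) = 3/11)
-5966/w(-245, (25 - 149)/(-15 + 101)) = -5966/3/11 = -5966*11/3 = -65626/3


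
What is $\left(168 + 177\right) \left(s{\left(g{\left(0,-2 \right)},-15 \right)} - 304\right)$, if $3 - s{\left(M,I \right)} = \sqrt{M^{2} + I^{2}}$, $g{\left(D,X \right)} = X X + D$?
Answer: $-103845 - 345 \sqrt{241} \approx -1.092 \cdot 10^{5}$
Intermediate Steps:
$g{\left(D,X \right)} = D + X^{2}$ ($g{\left(D,X \right)} = X^{2} + D = D + X^{2}$)
$s{\left(M,I \right)} = 3 - \sqrt{I^{2} + M^{2}}$ ($s{\left(M,I \right)} = 3 - \sqrt{M^{2} + I^{2}} = 3 - \sqrt{I^{2} + M^{2}}$)
$\left(168 + 177\right) \left(s{\left(g{\left(0,-2 \right)},-15 \right)} - 304\right) = \left(168 + 177\right) \left(\left(3 - \sqrt{\left(-15\right)^{2} + \left(0 + \left(-2\right)^{2}\right)^{2}}\right) - 304\right) = 345 \left(\left(3 - \sqrt{225 + \left(0 + 4\right)^{2}}\right) - 304\right) = 345 \left(\left(3 - \sqrt{225 + 4^{2}}\right) - 304\right) = 345 \left(\left(3 - \sqrt{225 + 16}\right) - 304\right) = 345 \left(\left(3 - \sqrt{241}\right) - 304\right) = 345 \left(-301 - \sqrt{241}\right) = -103845 - 345 \sqrt{241}$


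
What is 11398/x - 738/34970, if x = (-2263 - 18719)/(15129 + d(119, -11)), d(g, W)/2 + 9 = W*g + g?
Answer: -362770952/52455 ≈ -6915.9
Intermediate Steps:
d(g, W) = -18 + 2*g + 2*W*g (d(g, W) = -18 + 2*(W*g + g) = -18 + 2*(g + W*g) = -18 + (2*g + 2*W*g) = -18 + 2*g + 2*W*g)
x = -20982/12731 (x = (-2263 - 18719)/(15129 + (-18 + 2*119 + 2*(-11)*119)) = -20982/(15129 + (-18 + 238 - 2618)) = -20982/(15129 - 2398) = -20982/12731 ≈ -1.6481)
11398/x - 738/34970 = 11398/(-20982/12731) - 738/34970 = 11398*(-12731/20982) - 738*1/34970 = -72553969/10491 - 369/17485 = -362770952/52455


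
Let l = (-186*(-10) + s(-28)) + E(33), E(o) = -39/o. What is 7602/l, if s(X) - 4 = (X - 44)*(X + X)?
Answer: 83622/64843 ≈ 1.2896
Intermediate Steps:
s(X) = 4 + 2*X*(-44 + X) (s(X) = 4 + (X - 44)*(X + X) = 4 + (-44 + X)*(2*X) = 4 + 2*X*(-44 + X))
l = 64843/11 (l = (-186*(-10) + (4 - 88*(-28) + 2*(-28)²)) - 39/33 = (1860 + (4 + 2464 + 2*784)) - 39*1/33 = (1860 + (4 + 2464 + 1568)) - 13/11 = (1860 + 4036) - 13/11 = 5896 - 13/11 = 64843/11 ≈ 5894.8)
7602/l = 7602/(64843/11) = 7602*(11/64843) = 83622/64843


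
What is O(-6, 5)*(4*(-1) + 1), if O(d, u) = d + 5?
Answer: 3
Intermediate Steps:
O(d, u) = 5 + d
O(-6, 5)*(4*(-1) + 1) = (5 - 6)*(4*(-1) + 1) = -(-4 + 1) = -1*(-3) = 3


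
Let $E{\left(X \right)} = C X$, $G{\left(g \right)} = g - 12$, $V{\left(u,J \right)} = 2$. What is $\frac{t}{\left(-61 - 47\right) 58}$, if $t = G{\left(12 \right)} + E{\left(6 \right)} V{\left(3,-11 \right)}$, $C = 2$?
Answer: $- \frac{1}{261} \approx -0.0038314$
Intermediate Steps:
$G{\left(g \right)} = -12 + g$ ($G{\left(g \right)} = g - 12 = -12 + g$)
$E{\left(X \right)} = 2 X$
$t = 24$ ($t = \left(-12 + 12\right) + 2 \cdot 6 \cdot 2 = 0 + 12 \cdot 2 = 0 + 24 = 24$)
$\frac{t}{\left(-61 - 47\right) 58} = \frac{24}{\left(-61 - 47\right) 58} = \frac{24}{\left(-108\right) 58} = \frac{24}{-6264} = 24 \left(- \frac{1}{6264}\right) = - \frac{1}{261}$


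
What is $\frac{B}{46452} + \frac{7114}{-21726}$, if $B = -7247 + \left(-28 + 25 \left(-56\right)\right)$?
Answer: $- \frac{86488763}{168202692} \approx -0.51419$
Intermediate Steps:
$B = -8675$ ($B = -7247 - 1428 = -8675$)
$\frac{B}{46452} + \frac{7114}{-21726} = - \frac{8675}{46452} + \frac{7114}{-21726} = \left(-8675\right) \frac{1}{46452} + 7114 \left(- \frac{1}{21726}\right) = - \frac{8675}{46452} - \frac{3557}{10863} = - \frac{86488763}{168202692}$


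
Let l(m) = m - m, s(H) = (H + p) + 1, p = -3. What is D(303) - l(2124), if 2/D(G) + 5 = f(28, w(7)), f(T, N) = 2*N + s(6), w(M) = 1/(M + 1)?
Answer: -8/3 ≈ -2.6667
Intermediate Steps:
s(H) = -2 + H (s(H) = (H - 3) + 1 = (-3 + H) + 1 = -2 + H)
w(M) = 1/(1 + M)
l(m) = 0
f(T, N) = 4 + 2*N (f(T, N) = 2*N + (-2 + 6) = 2*N + 4 = 4 + 2*N)
D(G) = -8/3 (D(G) = 2/(-5 + (4 + 2/(1 + 7))) = 2/(-5 + (4 + 2/8)) = 2/(-5 + (4 + 2*(⅛))) = 2/(-5 + (4 + ¼)) = 2/(-5 + 17/4) = 2/(-¾) = 2*(-4/3) = -8/3)
D(303) - l(2124) = -8/3 - 1*0 = -8/3 + 0 = -8/3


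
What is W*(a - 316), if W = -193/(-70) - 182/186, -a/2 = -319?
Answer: 266317/465 ≈ 572.72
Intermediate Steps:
a = 638 (a = -2*(-319) = 638)
W = 11579/6510 (W = -193*(-1/70) - 182*1/186 = 193/70 - 91/93 = 11579/6510 ≈ 1.7786)
W*(a - 316) = 11579*(638 - 316)/6510 = (11579/6510)*322 = 266317/465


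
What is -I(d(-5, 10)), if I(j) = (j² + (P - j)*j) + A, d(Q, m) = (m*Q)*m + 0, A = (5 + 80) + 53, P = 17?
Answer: 8362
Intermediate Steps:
A = 138 (A = 85 + 53 = 138)
d(Q, m) = Q*m² (d(Q, m) = (Q*m)*m + 0 = Q*m² + 0 = Q*m²)
I(j) = 138 + j² + j*(17 - j) (I(j) = (j² + (17 - j)*j) + 138 = (j² + j*(17 - j)) + 138 = 138 + j² + j*(17 - j))
-I(d(-5, 10)) = -(138 + 17*(-5*10²)) = -(138 + 17*(-5*100)) = -(138 + 17*(-500)) = -(138 - 8500) = -1*(-8362) = 8362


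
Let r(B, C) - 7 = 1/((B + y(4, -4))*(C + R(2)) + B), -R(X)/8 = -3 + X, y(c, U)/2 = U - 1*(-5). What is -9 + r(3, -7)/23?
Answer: -1599/184 ≈ -8.6902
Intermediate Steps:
y(c, U) = 10 + 2*U (y(c, U) = 2*(U - 1*(-5)) = 2*(U + 5) = 2*(5 + U) = 10 + 2*U)
R(X) = 24 - 8*X (R(X) = -8*(-3 + X) = 24 - 8*X)
r(B, C) = 7 + 1/(B + (2 + B)*(8 + C)) (r(B, C) = 7 + 1/((B + (10 + 2*(-4)))*(C + (24 - 8*2)) + B) = 7 + 1/((B + (10 - 8))*(C + (24 - 16)) + B) = 7 + 1/((B + 2)*(C + 8) + B) = 7 + 1/((2 + B)*(8 + C) + B) = 7 + 1/(B + (2 + B)*(8 + C)))
-9 + r(3, -7)/23 = -9 + ((113 + 14*(-7) + 63*3 + 7*3*(-7))/(16 + 2*(-7) + 9*3 + 3*(-7)))/23 = -9 + ((113 - 98 + 189 - 147)/(16 - 14 + 27 - 21))*(1/23) = -9 + (57/8)*(1/23) = -9 + 57/184 = -1599/184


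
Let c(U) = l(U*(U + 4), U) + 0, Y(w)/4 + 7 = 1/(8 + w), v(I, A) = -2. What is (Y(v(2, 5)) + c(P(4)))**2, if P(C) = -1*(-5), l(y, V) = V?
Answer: 4489/9 ≈ 498.78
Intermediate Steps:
P(C) = 5
Y(w) = -28 + 4/(8 + w)
c(U) = U (c(U) = U + 0 = U)
(Y(v(2, 5)) + c(P(4)))**2 = (4*(-55 - 7*(-2))/(8 - 2) + 5)**2 = (4*(-55 + 14)/6 + 5)**2 = (4*(1/6)*(-41) + 5)**2 = (-82/3 + 5)**2 = (-67/3)**2 = 4489/9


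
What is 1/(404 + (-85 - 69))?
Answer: 1/250 ≈ 0.0040000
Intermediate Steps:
1/(404 + (-85 - 69)) = 1/(404 - 154) = 1/250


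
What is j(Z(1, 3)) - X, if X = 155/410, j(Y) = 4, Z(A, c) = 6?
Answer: 297/82 ≈ 3.6220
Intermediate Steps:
X = 31/82 (X = 155*(1/410) = 31/82 ≈ 0.37805)
j(Z(1, 3)) - X = 4 - 1*31/82 = 4 - 31/82 = 297/82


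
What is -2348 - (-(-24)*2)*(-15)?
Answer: -1628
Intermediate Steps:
-2348 - (-(-24)*2)*(-15) = -2348 - (-8*(-6))*(-15) = -2348 - 48*(-15) = -2348 - 1*(-720) = -2348 + 720 = -1628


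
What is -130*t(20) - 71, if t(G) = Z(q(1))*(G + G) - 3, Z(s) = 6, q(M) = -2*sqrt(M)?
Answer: -30881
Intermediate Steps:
t(G) = -3 + 12*G (t(G) = 6*(G + G) - 3 = 6*(2*G) - 3 = 12*G - 3 = -3 + 12*G)
-130*t(20) - 71 = -130*(-3 + 12*20) - 71 = -130*(-3 + 240) - 71 = -130*237 - 71 = -30810 - 71 = -30881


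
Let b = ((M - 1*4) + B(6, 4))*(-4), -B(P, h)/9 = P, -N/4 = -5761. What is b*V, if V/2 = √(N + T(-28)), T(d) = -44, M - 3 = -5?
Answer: 4800*√230 ≈ 72796.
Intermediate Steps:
N = 23044 (N = -4*(-5761) = 23044)
B(P, h) = -9*P
M = -2 (M = 3 - 5 = -2)
b = 240 (b = ((-2 - 1*4) - 9*6)*(-4) = ((-2 - 4) - 54)*(-4) = (-6 - 54)*(-4) = -60*(-4) = 240)
V = 20*√230 (V = 2*√(23044 - 44) = 2*√23000 = 2*(10*√230) = 20*√230 ≈ 303.31)
b*V = 240*(20*√230) = 4800*√230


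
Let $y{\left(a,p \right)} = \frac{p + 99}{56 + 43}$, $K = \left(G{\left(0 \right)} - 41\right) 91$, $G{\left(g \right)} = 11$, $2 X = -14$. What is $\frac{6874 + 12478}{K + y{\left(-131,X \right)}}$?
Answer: $- \frac{957924}{135089} \approx -7.0911$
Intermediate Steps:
$X = -7$ ($X = \frac{1}{2} \left(-14\right) = -7$)
$K = -2730$ ($K = \left(11 - 41\right) 91 = \left(-30\right) 91 = -2730$)
$y{\left(a,p \right)} = 1 + \frac{p}{99}$ ($y{\left(a,p \right)} = \frac{99 + p}{99} = \left(99 + p\right) \frac{1}{99} = 1 + \frac{p}{99}$)
$\frac{6874 + 12478}{K + y{\left(-131,X \right)}} = \frac{6874 + 12478}{-2730 + \left(1 + \frac{1}{99} \left(-7\right)\right)} = \frac{19352}{-2730 + \left(1 - \frac{7}{99}\right)} = \frac{19352}{-2730 + \frac{92}{99}} = \frac{19352}{- \frac{270178}{99}} = 19352 \left(- \frac{99}{270178}\right) = - \frac{957924}{135089}$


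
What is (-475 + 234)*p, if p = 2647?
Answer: -637927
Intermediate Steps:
(-475 + 234)*p = (-475 + 234)*2647 = -241*2647 = -637927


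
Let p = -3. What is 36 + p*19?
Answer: -21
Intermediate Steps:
36 + p*19 = 36 - 3*19 = 36 - 57 = -21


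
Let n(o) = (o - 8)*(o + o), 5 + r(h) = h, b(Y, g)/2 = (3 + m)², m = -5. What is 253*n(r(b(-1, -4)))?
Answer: -7590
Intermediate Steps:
b(Y, g) = 8 (b(Y, g) = 2*(3 - 5)² = 2*(-2)² = 2*4 = 8)
r(h) = -5 + h
n(o) = 2*o*(-8 + o) (n(o) = (-8 + o)*(2*o) = 2*o*(-8 + o))
253*n(r(b(-1, -4))) = 253*(2*(-5 + 8)*(-8 + (-5 + 8))) = 253*(2*3*(-8 + 3)) = 253*(2*3*(-5)) = 253*(-30) = -7590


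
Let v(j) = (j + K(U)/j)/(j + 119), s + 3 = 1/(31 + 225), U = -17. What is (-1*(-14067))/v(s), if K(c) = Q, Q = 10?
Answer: -320412485133/1243649 ≈ -2.5764e+5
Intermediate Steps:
K(c) = 10
s = -767/256 (s = -3 + 1/(31 + 225) = -3 + 1/256 = -767/256 ≈ -2.9961)
v(j) = (j + 10/j)/(119 + j) (v(j) = (j + 10/j)/(j + 119) = (j + 10/j)/(119 + j))
(-1*(-14067))/v(s) = (-1*(-14067))/(((10 + (-767/256)**2)/((-767/256)*(119 - 767/256)))) = 14067/((-256*(10 + 588289/65536)/(767*29697/256))) = 14067/((-256/767*256/29697*1243649/65536)) = 14067/(-1243649/22777599) = 14067*(-22777599/1243649) = -320412485133/1243649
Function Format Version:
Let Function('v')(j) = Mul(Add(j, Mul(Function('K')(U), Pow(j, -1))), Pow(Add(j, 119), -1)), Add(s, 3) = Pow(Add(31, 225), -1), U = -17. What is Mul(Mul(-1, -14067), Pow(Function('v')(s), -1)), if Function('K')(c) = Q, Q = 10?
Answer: Rational(-320412485133, 1243649) ≈ -2.5764e+5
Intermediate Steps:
Function('K')(c) = 10
s = Rational(-767, 256) (s = Add(-3, Pow(Add(31, 225), -1)) = Add(-3, Pow(256, -1)) = Add(-3, Rational(1, 256)) = Rational(-767, 256) ≈ -2.9961)
Function('v')(j) = Mul(Pow(Add(119, j), -1), Add(j, Mul(10, Pow(j, -1)))) (Function('v')(j) = Mul(Add(j, Mul(10, Pow(j, -1))), Pow(Add(j, 119), -1)) = Mul(Add(j, Mul(10, Pow(j, -1))), Pow(Add(119, j), -1)) = Mul(Pow(Add(119, j), -1), Add(j, Mul(10, Pow(j, -1)))))
Mul(Mul(-1, -14067), Pow(Function('v')(s), -1)) = Mul(Mul(-1, -14067), Pow(Mul(Pow(Rational(-767, 256), -1), Pow(Add(119, Rational(-767, 256)), -1), Add(10, Pow(Rational(-767, 256), 2))), -1)) = Mul(14067, Pow(Mul(Rational(-256, 767), Pow(Rational(29697, 256), -1), Add(10, Rational(588289, 65536))), -1)) = Mul(14067, Pow(Mul(Rational(-256, 767), Rational(256, 29697), Rational(1243649, 65536)), -1)) = Mul(14067, Pow(Rational(-1243649, 22777599), -1)) = Mul(14067, Rational(-22777599, 1243649)) = Rational(-320412485133, 1243649)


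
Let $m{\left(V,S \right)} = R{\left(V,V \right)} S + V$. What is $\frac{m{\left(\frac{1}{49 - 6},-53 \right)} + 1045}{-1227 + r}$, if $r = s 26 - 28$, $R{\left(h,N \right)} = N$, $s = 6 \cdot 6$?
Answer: $- \frac{44883}{13717} \approx -3.2721$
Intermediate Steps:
$s = 36$
$r = 908$ ($r = 36 \cdot 26 - 28 = 936 - 28 = 908$)
$m{\left(V,S \right)} = V + S V$ ($m{\left(V,S \right)} = V S + V = S V + V = V + S V$)
$\frac{m{\left(\frac{1}{49 - 6},-53 \right)} + 1045}{-1227 + r} = \frac{\frac{1 - 53}{49 - 6} + 1045}{-1227 + 908} = \frac{\frac{1}{43} \left(-52\right) + 1045}{-319} = \left(\frac{1}{43} \left(-52\right) + 1045\right) \left(- \frac{1}{319}\right) = \left(- \frac{52}{43} + 1045\right) \left(- \frac{1}{319}\right) = \frac{44883}{43} \left(- \frac{1}{319}\right) = - \frac{44883}{13717}$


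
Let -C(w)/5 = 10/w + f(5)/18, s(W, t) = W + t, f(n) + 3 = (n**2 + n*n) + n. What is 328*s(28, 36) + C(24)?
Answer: 755117/36 ≈ 20975.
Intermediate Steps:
f(n) = -3 + n + 2*n**2 (f(n) = -3 + ((n**2 + n*n) + n) = -3 + ((n**2 + n**2) + n) = -3 + (2*n**2 + n) = -3 + (n + 2*n**2) = -3 + n + 2*n**2)
C(w) = -130/9 - 50/w (C(w) = -5*(10/w + (-3 + 5 + 2*5**2)/18) = -5*(10/w + (-3 + 5 + 2*25)*(1/18)) = -5*(10/w + (-3 + 5 + 50)*(1/18)) = -5*(10/w + 52*(1/18)) = -5*(10/w + 26/9) = -5*(26/9 + 10/w) = -130/9 - 50/w)
328*s(28, 36) + C(24) = 328*(28 + 36) + (-130/9 - 50/24) = 328*64 + (-130/9 - 50*1/24) = 20992 + (-130/9 - 25/12) = 20992 - 595/36 = 755117/36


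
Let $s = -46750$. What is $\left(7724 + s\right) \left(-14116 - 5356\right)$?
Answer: $759914272$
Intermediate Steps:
$\left(7724 + s\right) \left(-14116 - 5356\right) = \left(7724 - 46750\right) \left(-14116 - 5356\right) = \left(-39026\right) \left(-19472\right) = 759914272$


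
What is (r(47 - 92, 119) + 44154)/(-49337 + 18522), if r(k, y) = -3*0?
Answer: -44154/30815 ≈ -1.4329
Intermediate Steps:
r(k, y) = 0
(r(47 - 92, 119) + 44154)/(-49337 + 18522) = (0 + 44154)/(-49337 + 18522) = 44154/(-30815) = 44154*(-1/30815) = -44154/30815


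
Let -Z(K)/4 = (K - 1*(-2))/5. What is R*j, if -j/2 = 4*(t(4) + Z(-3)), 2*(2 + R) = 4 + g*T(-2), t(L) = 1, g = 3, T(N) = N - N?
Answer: 0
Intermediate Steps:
T(N) = 0
Z(K) = -8/5 - 4*K/5 (Z(K) = -4*(K - 1*(-2))/5 = -4*(K + 2)/5 = -4*(2 + K)/5 = -4*(2/5 + K/5) = -8/5 - 4*K/5)
R = 0 (R = -2 + (4 + 3*0)/2 = -2 + (4 + 0)/2 = -2 + (1/2)*4 = -2 + 2 = 0)
j = -72/5 (j = -8*(1 + (-8/5 - 4/5*(-3))) = -8*(1 + (-8/5 + 12/5)) = -8*(1 + 4/5) = -8*9/5 = -2*36/5 = -72/5 ≈ -14.400)
R*j = 0*(-72/5) = 0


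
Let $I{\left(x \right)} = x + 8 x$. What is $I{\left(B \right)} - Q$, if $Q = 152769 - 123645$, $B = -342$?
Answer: $-32202$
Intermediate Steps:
$I{\left(x \right)} = 9 x$
$Q = 29124$
$I{\left(B \right)} - Q = 9 \left(-342\right) - 29124 = -3078 - 29124 = -32202$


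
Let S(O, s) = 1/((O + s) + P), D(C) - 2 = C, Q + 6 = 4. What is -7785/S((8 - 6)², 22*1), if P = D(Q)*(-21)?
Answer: -202410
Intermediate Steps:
Q = -2 (Q = -6 + 4 = -2)
D(C) = 2 + C
P = 0 (P = (2 - 2)*(-21) = 0*(-21) = 0)
S(O, s) = 1/(O + s) (S(O, s) = 1/((O + s) + 0) = 1/(O + s))
-7785/S((8 - 6)², 22*1) = -(171270 + 7785*(8 - 6)²) = -7785/(1/(2² + 22)) = -7785/(1/(4 + 22)) = -7785/(1/26) = -7785/1/26 = -7785*26 = -202410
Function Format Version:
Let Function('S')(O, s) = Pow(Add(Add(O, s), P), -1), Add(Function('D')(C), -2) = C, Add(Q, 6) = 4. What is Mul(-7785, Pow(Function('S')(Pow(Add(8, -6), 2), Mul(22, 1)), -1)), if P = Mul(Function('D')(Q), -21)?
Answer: -202410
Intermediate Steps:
Q = -2 (Q = Add(-6, 4) = -2)
Function('D')(C) = Add(2, C)
P = 0 (P = Mul(Add(2, -2), -21) = Mul(0, -21) = 0)
Function('S')(O, s) = Pow(Add(O, s), -1) (Function('S')(O, s) = Pow(Add(Add(O, s), 0), -1) = Pow(Add(O, s), -1))
Mul(-7785, Pow(Function('S')(Pow(Add(8, -6), 2), Mul(22, 1)), -1)) = Mul(-7785, Pow(Pow(Add(Pow(Add(8, -6), 2), Mul(22, 1)), -1), -1)) = Mul(-7785, Pow(Pow(Add(Pow(2, 2), 22), -1), -1)) = Mul(-7785, Pow(Pow(Add(4, 22), -1), -1)) = Mul(-7785, Pow(Pow(26, -1), -1)) = Mul(-7785, Pow(Rational(1, 26), -1)) = Mul(-7785, 26) = -202410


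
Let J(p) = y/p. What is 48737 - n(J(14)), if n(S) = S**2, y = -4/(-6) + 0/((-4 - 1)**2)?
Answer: 21493016/441 ≈ 48737.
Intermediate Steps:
y = 2/3 (y = -4*(-1/6) + 0/((-5)**2) = 2/3 + 0/25 = 2/3 + 0*(1/25) = 2/3 + 0 = 2/3 ≈ 0.66667)
J(p) = 2/(3*p)
48737 - n(J(14)) = 48737 - ((2/3)/14)**2 = 48737 - ((2/3)*(1/14))**2 = 48737 - (1/21)**2 = 48737 - 1*1/441 = 48737 - 1/441 = 21493016/441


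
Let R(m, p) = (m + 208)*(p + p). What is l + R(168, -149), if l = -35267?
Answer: -147315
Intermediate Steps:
R(m, p) = 2*p*(208 + m) (R(m, p) = (208 + m)*(2*p) = 2*p*(208 + m))
l + R(168, -149) = -35267 + 2*(-149)*(208 + 168) = -35267 + 2*(-149)*376 = -35267 - 112048 = -147315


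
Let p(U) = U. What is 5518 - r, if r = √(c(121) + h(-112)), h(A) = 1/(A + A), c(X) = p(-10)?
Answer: 5518 - 3*I*√3486/56 ≈ 5518.0 - 3.163*I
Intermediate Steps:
c(X) = -10
h(A) = 1/(2*A)
r = 3*I*√3486/56 (r = √(-10 + (½)/(-112)) = √(-10 + (½)*(-1/112)) = √(-10 - 1/224) = √(-2241/224) = 3*I*√3486/56 ≈ 3.163*I)
5518 - r = 5518 - 3*I*√3486/56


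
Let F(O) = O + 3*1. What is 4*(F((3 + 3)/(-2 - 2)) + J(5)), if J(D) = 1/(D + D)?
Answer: 32/5 ≈ 6.4000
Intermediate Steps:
F(O) = 3 + O (F(O) = O + 3 = 3 + O)
J(D) = 1/(2*D)
4*(F((3 + 3)/(-2 - 2)) + J(5)) = 4*((3 + (3 + 3)/(-2 - 2)) + (½)/5) = 4*((3 + 6/(-4)) + (½)*(⅕)) = 4*((3 + 6*(-¼)) + ⅒) = 4*((3 - 3/2) + ⅒) = 4*(3/2 + ⅒) = 4*(8/5) = 32/5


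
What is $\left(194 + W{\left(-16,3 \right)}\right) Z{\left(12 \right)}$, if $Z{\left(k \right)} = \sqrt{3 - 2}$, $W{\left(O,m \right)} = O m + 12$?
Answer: $158$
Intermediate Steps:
$W{\left(O,m \right)} = 12 + O m$
$Z{\left(k \right)} = 1$ ($Z{\left(k \right)} = \sqrt{1} = 1$)
$\left(194 + W{\left(-16,3 \right)}\right) Z{\left(12 \right)} = \left(194 + \left(12 - 48\right)\right) 1 = \left(194 - 36\right) 1 = 158 \cdot 1 = 158$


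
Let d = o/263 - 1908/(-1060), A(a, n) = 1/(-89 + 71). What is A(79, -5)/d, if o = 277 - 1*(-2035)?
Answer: -1315/250686 ≈ -0.0052456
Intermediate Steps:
o = 2312 (o = 277 + 2035 = 2312)
A(a, n) = -1/18 (A(a, n) = 1/(-18) = -1/18)
d = 13927/1315 (d = 2312/263 - 1908/(-1060) = 2312*(1/263) - 1908*(-1/1060) = 2312/263 + 9/5 = 13927/1315 ≈ 10.591)
A(79, -5)/d = -1/(18*13927/1315) = -1/18*1315/13927 = -1315/250686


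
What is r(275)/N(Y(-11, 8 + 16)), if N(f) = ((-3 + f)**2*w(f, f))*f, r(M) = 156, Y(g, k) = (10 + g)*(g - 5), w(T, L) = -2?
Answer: -3/104 ≈ -0.028846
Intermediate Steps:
Y(g, k) = (-5 + g)*(10 + g) (Y(g, k) = (10 + g)*(-5 + g) = (-5 + g)*(10 + g))
N(f) = -2*f*(-3 + f)**2 (N(f) = ((-3 + f)**2*(-2))*f = (-2*(-3 + f)**2)*f = -2*f*(-3 + f)**2)
r(275)/N(Y(-11, 8 + 16)) = 156/((-2*(-50 + (-11)**2 + 5*(-11))*(-3 + (-50 + (-11)**2 + 5*(-11)))**2)) = 156/((-2*(-50 + 121 - 55)*(-3 + (-50 + 121 - 55))**2)) = 156/((-2*16*(-3 + 16)**2)) = 156/((-2*16*13**2)) = 156/((-2*16*169)) = 156/(-5408) = 156*(-1/5408) = -3/104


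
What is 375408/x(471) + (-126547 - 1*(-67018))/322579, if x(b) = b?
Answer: 40356899691/50644903 ≈ 796.86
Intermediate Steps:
375408/x(471) + (-126547 - 1*(-67018))/322579 = 375408/471 + (-126547 - 1*(-67018))/322579 = 375408*(1/471) + (-126547 + 67018)*(1/322579) = 125136/157 - 59529*1/322579 = 125136/157 - 59529/322579 = 40356899691/50644903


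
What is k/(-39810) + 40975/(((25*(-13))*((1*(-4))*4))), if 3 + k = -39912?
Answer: 2451697/276016 ≈ 8.8824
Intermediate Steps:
k = -39915 (k = -3 - 39912 = -39915)
k/(-39810) + 40975/(((25*(-13))*((1*(-4))*4))) = -39915/(-39810) + 40975/(((25*(-13))*((1*(-4))*4))) = -39915*(-1/39810) + 40975/((-(-1300)*4)) = 2661/2654 + 40975/((-325*(-16))) = 2661/2654 + 40975/5200 = 2661/2654 + 40975*(1/5200) = 2661/2654 + 1639/208 = 2451697/276016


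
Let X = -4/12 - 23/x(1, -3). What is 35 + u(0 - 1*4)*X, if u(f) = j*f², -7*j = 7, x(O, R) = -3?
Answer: -247/3 ≈ -82.333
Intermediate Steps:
j = -1 (j = -⅐*7 = -1)
X = 22/3 (X = -4/12 - 23/(-3) = -4*1/12 - 23*(-⅓) = -⅓ + 23/3 = 22/3 ≈ 7.3333)
u(f) = -f²
35 + u(0 - 1*4)*X = 35 - (0 - 1*4)²*(22/3) = 35 - (0 - 4)²*(22/3) = 35 - 1*(-4)²*(22/3) = 35 - 1*16*(22/3) = 35 - 16*22/3 = 35 - 352/3 = -247/3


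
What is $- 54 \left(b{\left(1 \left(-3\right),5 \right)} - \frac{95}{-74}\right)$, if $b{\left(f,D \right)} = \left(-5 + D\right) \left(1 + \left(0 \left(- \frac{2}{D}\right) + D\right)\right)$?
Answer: $- \frac{2565}{37} \approx -69.324$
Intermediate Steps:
$b{\left(f,D \right)} = \left(1 + D\right) \left(-5 + D\right)$ ($b{\left(f,D \right)} = \left(-5 + D\right) \left(1 + \left(0 + D\right)\right) = \left(-5 + D\right) \left(1 + D\right) = \left(1 + D\right) \left(-5 + D\right)$)
$- 54 \left(b{\left(1 \left(-3\right),5 \right)} - \frac{95}{-74}\right) = - 54 \left(\left(-5 + 5^{2} - 20\right) - \frac{95}{-74}\right) = - 54 \left(\left(-5 + 25 - 20\right) - - \frac{95}{74}\right) = - 54 \left(0 + \frac{95}{74}\right) = \left(-54\right) \frac{95}{74} = - \frac{2565}{37}$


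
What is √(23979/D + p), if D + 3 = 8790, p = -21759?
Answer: I*√186647941622/2929 ≈ 147.5*I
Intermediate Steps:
D = 8787 (D = -3 + 8790 = 8787)
√(23979/D + p) = √(23979/8787 - 21759) = √(23979*(1/8787) - 21759) = √(7993/2929 - 21759) = √(-63724118/2929) = I*√186647941622/2929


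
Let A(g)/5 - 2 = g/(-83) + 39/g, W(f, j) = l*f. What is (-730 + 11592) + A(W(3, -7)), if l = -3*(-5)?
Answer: 2707532/249 ≈ 10874.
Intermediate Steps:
l = 15
W(f, j) = 15*f
A(g) = 10 + 195/g - 5*g/83 (A(g) = 10 + 5*(g/(-83) + 39/g) = 10 + 5*(g*(-1/83) + 39/g) = 10 + 5*(-g/83 + 39/g) = 10 + 5*(39/g - g/83) = 10 + (195/g - 5*g/83) = 10 + 195/g - 5*g/83)
(-730 + 11592) + A(W(3, -7)) = (-730 + 11592) + (10 + 195/((15*3)) - 75*3/83) = 10862 + (10 + 195/45 - 5/83*45) = 10862 + (10 + 195*(1/45) - 225/83) = 10862 + (10 + 13/3 - 225/83) = 10862 + 2894/249 = 2707532/249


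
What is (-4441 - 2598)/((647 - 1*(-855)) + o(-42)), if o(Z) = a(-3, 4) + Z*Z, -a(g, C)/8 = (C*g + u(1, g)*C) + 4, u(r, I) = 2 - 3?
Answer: -7039/3362 ≈ -2.0937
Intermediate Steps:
u(r, I) = -1
a(g, C) = -32 + 8*C - 8*C*g (a(g, C) = -8*((C*g - C) + 4) = -8*((-C + C*g) + 4) = -8*(4 - C + C*g) = -32 + 8*C - 8*C*g)
o(Z) = 96 + Z² (o(Z) = (-32 + 8*4 - 8*4*(-3)) + Z*Z = (-32 + 32 + 96) + Z² = 96 + Z²)
(-4441 - 2598)/((647 - 1*(-855)) + o(-42)) = (-4441 - 2598)/((647 - 1*(-855)) + (96 + (-42)²)) = -7039/((647 + 855) + (96 + 1764)) = -7039/(1502 + 1860) = -7039/3362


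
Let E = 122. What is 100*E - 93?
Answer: 12107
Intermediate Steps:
100*E - 93 = 100*122 - 93 = 12200 - 93 = 12107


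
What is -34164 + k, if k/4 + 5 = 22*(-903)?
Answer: -113648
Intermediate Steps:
k = -79484 (k = -20 + 4*(22*(-903)) = -20 + 4*(-19866) = -20 - 79464 = -79484)
-34164 + k = -34164 - 79484 = -113648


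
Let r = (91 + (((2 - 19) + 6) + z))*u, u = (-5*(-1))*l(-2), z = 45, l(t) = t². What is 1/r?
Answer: 1/2500 ≈ 0.00040000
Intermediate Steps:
u = 20 (u = -5*(-1)*(-2)² = 5*4 = 20)
r = 2500 (r = (91 + (((2 - 19) + 6) + 45))*20 = (91 + ((-17 + 6) + 45))*20 = (91 + (-11 + 45))*20 = (91 + 34)*20 = 125*20 = 2500)
1/r = 1/2500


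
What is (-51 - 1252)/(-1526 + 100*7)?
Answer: 1303/826 ≈ 1.5775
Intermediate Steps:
(-51 - 1252)/(-1526 + 100*7) = -1303/(-1526 + 700) = -1303/(-826) = -1303*(-1/826) = 1303/826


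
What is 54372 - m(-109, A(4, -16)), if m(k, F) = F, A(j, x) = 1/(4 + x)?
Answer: 652465/12 ≈ 54372.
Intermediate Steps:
54372 - m(-109, A(4, -16)) = 54372 - 1/(4 - 16) = 54372 - 1/(-12) = 54372 - 1*(-1/12) = 54372 + 1/12 = 652465/12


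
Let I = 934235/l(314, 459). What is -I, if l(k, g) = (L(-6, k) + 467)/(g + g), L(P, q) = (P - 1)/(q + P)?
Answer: -1397615560/761 ≈ -1.8366e+6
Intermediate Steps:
L(P, q) = (-1 + P)/(P + q)
l(k, g) = (467 - 7/(-6 + k))/(2*g) (l(k, g) = ((-1 - 6)/(-6 + k) + 467)/(g + g) = (-7/(-6 + k) + 467)/((2*g)) = (-7/(-6 + k) + 467)*(1/(2*g)) = (467 - 7/(-6 + k))*(1/(2*g)) = (467 - 7/(-6 + k))/(2*g))
I = 1397615560/761 (I = 934235/(((1/2)*(-2809 + 467*314)/(459*(-6 + 314)))) = 934235/(((1/2)*(1/459)*(-2809 + 146638)/308)) = 934235/(((1/2)*(1/459)*(1/308)*143829)) = 934235/(761/1496) = 934235*(1496/761) = 1397615560/761 ≈ 1.8366e+6)
-I = -1*1397615560/761 = -1397615560/761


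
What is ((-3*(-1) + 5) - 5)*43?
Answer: 129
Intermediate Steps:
((-3*(-1) + 5) - 5)*43 = ((3 + 5) - 5)*43 = (8 - 5)*43 = 3*43 = 129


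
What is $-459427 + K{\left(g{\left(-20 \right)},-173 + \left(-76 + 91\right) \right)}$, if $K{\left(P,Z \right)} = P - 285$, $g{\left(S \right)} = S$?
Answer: $-459732$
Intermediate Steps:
$K{\left(P,Z \right)} = -285 + P$
$-459427 + K{\left(g{\left(-20 \right)},-173 + \left(-76 + 91\right) \right)} = -459427 - 305 = -459732$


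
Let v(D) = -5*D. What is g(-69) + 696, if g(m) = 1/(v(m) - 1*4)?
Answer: 237337/341 ≈ 696.00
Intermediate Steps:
g(m) = 1/(-4 - 5*m) (g(m) = 1/(-5*m - 1*4) = 1/(-5*m - 4) = 1/(-4 - 5*m))
g(-69) + 696 = -1/(4 + 5*(-69)) + 696 = -1/(4 - 345) + 696 = -1/(-341) + 696 = -1*(-1/341) + 696 = 1/341 + 696 = 237337/341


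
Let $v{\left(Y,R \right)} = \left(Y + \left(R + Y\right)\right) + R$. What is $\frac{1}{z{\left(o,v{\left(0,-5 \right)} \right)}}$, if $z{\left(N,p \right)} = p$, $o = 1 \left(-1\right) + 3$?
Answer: $- \frac{1}{10} \approx -0.1$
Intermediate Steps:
$v{\left(Y,R \right)} = 2 R + 2 Y$ ($v{\left(Y,R \right)} = \left(R + 2 Y\right) + R = 2 R + 2 Y$)
$o = 2$ ($o = -1 + 3 = 2$)
$\frac{1}{z{\left(o,v{\left(0,-5 \right)} \right)}} = \frac{1}{2 \left(-5\right) + 2 \cdot 0} = \frac{1}{-10 + 0} = \frac{1}{-10} = - \frac{1}{10}$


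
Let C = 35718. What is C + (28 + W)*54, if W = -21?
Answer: 36096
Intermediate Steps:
C + (28 + W)*54 = 35718 + (28 - 21)*54 = 35718 + 7*54 = 35718 + 378 = 36096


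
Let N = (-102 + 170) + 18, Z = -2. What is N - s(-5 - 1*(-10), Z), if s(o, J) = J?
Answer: 88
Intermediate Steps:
N = 86 (N = 68 + 18 = 86)
N - s(-5 - 1*(-10), Z) = 86 - 1*(-2) = 86 + 2 = 88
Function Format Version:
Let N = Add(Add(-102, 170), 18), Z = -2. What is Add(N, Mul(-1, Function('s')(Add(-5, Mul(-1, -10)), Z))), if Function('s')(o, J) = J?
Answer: 88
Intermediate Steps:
N = 86 (N = Add(68, 18) = 86)
Add(N, Mul(-1, Function('s')(Add(-5, Mul(-1, -10)), Z))) = Add(86, Mul(-1, -2)) = Add(86, 2) = 88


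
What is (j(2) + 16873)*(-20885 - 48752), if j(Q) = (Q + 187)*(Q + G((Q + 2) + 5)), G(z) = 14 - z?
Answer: -1267114852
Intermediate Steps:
j(Q) = 1309 + 7*Q (j(Q) = (Q + 187)*(Q + (14 - ((Q + 2) + 5))) = (187 + Q)*(Q + (14 - ((2 + Q) + 5))) = (187 + Q)*(Q + (14 - (7 + Q))) = (187 + Q)*(Q + (14 + (-7 - Q))) = (187 + Q)*(Q + (7 - Q)) = (187 + Q)*7 = 1309 + 7*Q)
(j(2) + 16873)*(-20885 - 48752) = ((1309 + 7*2) + 16873)*(-20885 - 48752) = ((1309 + 14) + 16873)*(-69637) = (1323 + 16873)*(-69637) = 18196*(-69637) = -1267114852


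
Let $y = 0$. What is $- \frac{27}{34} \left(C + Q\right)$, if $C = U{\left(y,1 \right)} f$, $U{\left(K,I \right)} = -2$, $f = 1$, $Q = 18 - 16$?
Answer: $0$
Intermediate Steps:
$Q = 2$
$C = -2$ ($C = \left(-2\right) 1 = -2$)
$- \frac{27}{34} \left(C + Q\right) = - \frac{27}{34} \left(-2 + 2\right) = \left(-27\right) \frac{1}{34} \cdot 0 = \left(- \frac{27}{34}\right) 0 = 0$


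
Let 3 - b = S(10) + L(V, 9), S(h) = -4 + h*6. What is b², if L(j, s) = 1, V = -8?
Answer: 2916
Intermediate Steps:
S(h) = -4 + 6*h
b = -54 (b = 3 - ((-4 + 6*10) + 1) = 3 - ((-4 + 60) + 1) = 3 - (56 + 1) = 3 - 1*57 = 3 - 57 = -54)
b² = (-54)² = 2916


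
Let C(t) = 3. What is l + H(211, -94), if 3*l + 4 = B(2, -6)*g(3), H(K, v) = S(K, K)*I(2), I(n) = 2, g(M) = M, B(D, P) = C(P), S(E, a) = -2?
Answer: -7/3 ≈ -2.3333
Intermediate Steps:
B(D, P) = 3
H(K, v) = -4 (H(K, v) = -2*2 = -4)
l = 5/3 (l = -4/3 + (3*3)/3 = -4/3 + (⅓)*9 = -4/3 + 3 = 5/3 ≈ 1.6667)
l + H(211, -94) = 5/3 - 4 = -7/3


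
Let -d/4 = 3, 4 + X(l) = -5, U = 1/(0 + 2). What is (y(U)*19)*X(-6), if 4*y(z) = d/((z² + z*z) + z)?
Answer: 513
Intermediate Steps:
U = ½ (U = 1/2 = ½ ≈ 0.50000)
X(l) = -9 (X(l) = -4 - 5 = -9)
d = -12 (d = -4*3 = -12)
y(z) = -3/(z + 2*z²) (y(z) = (-12/((z² + z*z) + z))/4 = (-12/((z² + z²) + z))/4 = (-12/(2*z² + z))/4 = (-12/(z + 2*z²))/4 = -3/(z + 2*z²))
(y(U)*19)*X(-6) = (-3/(½*(1 + 2*(½)))*19)*(-9) = (-3*2/(1 + 1)*19)*(-9) = (-3*2/2*19)*(-9) = (-3*2*½*19)*(-9) = -3*19*(-9) = -57*(-9) = 513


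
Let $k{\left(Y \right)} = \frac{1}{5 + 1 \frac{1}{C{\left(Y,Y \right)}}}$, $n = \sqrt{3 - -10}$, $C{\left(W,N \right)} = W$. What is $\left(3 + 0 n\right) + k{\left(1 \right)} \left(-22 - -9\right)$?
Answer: $\frac{5}{6} \approx 0.83333$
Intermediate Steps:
$n = \sqrt{13}$ ($n = \sqrt{3 + 10} = \sqrt{13} \approx 3.6056$)
$k{\left(Y \right)} = \frac{1}{5 + \frac{1}{Y}}$ ($k{\left(Y \right)} = \frac{1}{5 + 1 \frac{1}{Y}} = \frac{1}{5 + \frac{1}{Y}}$)
$\left(3 + 0 n\right) + k{\left(1 \right)} \left(-22 - -9\right) = \left(3 + 0 \sqrt{13}\right) + 1 \frac{1}{1 + 5 \cdot 1} \left(-22 - -9\right) = \left(3 + 0\right) + 1 \frac{1}{1 + 5} \left(-22 + 9\right) = 3 + 1 \cdot \frac{1}{6} \left(-13\right) = 3 + \frac{1}{6} \left(-13\right) = 3 - \frac{13}{6} = \frac{5}{6}$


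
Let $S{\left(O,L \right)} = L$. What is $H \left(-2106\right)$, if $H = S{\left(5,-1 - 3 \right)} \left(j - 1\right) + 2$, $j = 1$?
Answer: $-4212$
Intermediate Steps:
$H = 2$ ($H = \left(-1 - 3\right) \left(1 - 1\right) + 2 = \left(-1 - 3\right) 0 + 2 = \left(-4\right) 0 + 2 = 0 + 2 = 2$)
$H \left(-2106\right) = 2 \left(-2106\right) = -4212$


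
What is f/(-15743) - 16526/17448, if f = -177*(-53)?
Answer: -211924253/137341932 ≈ -1.5430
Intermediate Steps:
f = 9381
f/(-15743) - 16526/17448 = 9381/(-15743) - 16526/17448 = 9381*(-1/15743) - 16526*1/17448 = -9381/15743 - 8263/8724 = -211924253/137341932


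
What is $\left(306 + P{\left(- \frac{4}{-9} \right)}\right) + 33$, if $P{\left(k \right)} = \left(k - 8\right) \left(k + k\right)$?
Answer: $\frac{26915}{81} \approx 332.28$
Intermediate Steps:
$P{\left(k \right)} = 2 k \left(-8 + k\right)$ ($P{\left(k \right)} = \left(-8 + k\right) 2 k = 2 k \left(-8 + k\right)$)
$\left(306 + P{\left(- \frac{4}{-9} \right)}\right) + 33 = \left(306 + 2 \left(- \frac{4}{-9}\right) \left(-8 - \frac{4}{-9}\right)\right) + 33 = \left(306 + 2 \left(\left(-4\right) \left(- \frac{1}{9}\right)\right) \left(-8 - - \frac{4}{9}\right)\right) + 33 = \left(306 + 2 \cdot \frac{4}{9} \left(-8 + \frac{4}{9}\right)\right) + 33 = \left(306 + 2 \cdot \frac{4}{9} \left(- \frac{68}{9}\right)\right) + 33 = \left(306 - \frac{544}{81}\right) + 33 = \frac{24242}{81} + 33 = \frac{26915}{81}$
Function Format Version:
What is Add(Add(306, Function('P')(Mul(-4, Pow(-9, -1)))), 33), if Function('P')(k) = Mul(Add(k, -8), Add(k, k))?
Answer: Rational(26915, 81) ≈ 332.28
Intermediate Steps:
Function('P')(k) = Mul(2, k, Add(-8, k)) (Function('P')(k) = Mul(Add(-8, k), Mul(2, k)) = Mul(2, k, Add(-8, k)))
Add(Add(306, Function('P')(Mul(-4, Pow(-9, -1)))), 33) = Add(Add(306, Mul(2, Mul(-4, Pow(-9, -1)), Add(-8, Mul(-4, Pow(-9, -1))))), 33) = Add(Add(306, Mul(2, Mul(-4, Rational(-1, 9)), Add(-8, Mul(-4, Rational(-1, 9))))), 33) = Add(Add(306, Mul(2, Rational(4, 9), Add(-8, Rational(4, 9)))), 33) = Add(Add(306, Mul(2, Rational(4, 9), Rational(-68, 9))), 33) = Add(Add(306, Rational(-544, 81)), 33) = Add(Rational(24242, 81), 33) = Rational(26915, 81)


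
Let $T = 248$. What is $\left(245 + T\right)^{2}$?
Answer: $243049$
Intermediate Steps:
$\left(245 + T\right)^{2} = \left(245 + 248\right)^{2} = 493^{2} = 243049$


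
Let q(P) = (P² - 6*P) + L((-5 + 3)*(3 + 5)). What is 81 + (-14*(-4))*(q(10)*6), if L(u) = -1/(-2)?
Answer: 13689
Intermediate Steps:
L(u) = ½ (L(u) = -1*(-½) = ½)
q(P) = ½ + P² - 6*P (q(P) = (P² - 6*P) + ½ = ½ + P² - 6*P)
81 + (-14*(-4))*(q(10)*6) = 81 + (-14*(-4))*((½ + 10² - 6*10)*6) = 81 + 56*((½ + 100 - 60)*6) = 81 + 56*((81/2)*6) = 81 + 56*243 = 81 + 13608 = 13689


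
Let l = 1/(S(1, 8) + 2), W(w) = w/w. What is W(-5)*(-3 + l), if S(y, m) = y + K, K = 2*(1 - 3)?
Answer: -4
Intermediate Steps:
W(w) = 1
K = -4 (K = 2*(-2) = -4)
S(y, m) = -4 + y (S(y, m) = y - 4 = -4 + y)
l = -1 (l = 1/((-4 + 1) + 2) = 1/(-3 + 2) = 1/(-1) = -1)
W(-5)*(-3 + l) = 1*(-3 - 1) = 1*(-4) = -4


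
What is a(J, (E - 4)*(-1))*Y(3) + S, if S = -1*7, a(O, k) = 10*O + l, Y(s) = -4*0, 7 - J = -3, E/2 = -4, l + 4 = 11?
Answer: -7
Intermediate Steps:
l = 7 (l = -4 + 11 = 7)
E = -8 (E = 2*(-4) = -8)
J = 10 (J = 7 - 1*(-3) = 7 + 3 = 10)
Y(s) = 0
a(O, k) = 7 + 10*O (a(O, k) = 10*O + 7 = 7 + 10*O)
S = -7
a(J, (E - 4)*(-1))*Y(3) + S = (7 + 10*10)*0 - 7 = (7 + 100)*0 - 7 = 107*0 - 7 = 0 - 7 = -7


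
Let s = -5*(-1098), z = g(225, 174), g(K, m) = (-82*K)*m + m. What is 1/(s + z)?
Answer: -1/3204636 ≈ -3.1205e-7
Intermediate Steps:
g(K, m) = m - 82*K*m (g(K, m) = -82*K*m + m = m - 82*K*m)
z = -3210126 (z = 174*(1 - 82*225) = 174*(1 - 18450) = 174*(-18449) = -3210126)
s = 5490
1/(s + z) = 1/(5490 - 3210126) = 1/(-3204636) = -1/3204636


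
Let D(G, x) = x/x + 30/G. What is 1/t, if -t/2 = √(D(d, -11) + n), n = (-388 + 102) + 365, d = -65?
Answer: -√13442/2068 ≈ -0.056064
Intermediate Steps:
D(G, x) = 1 + 30/G
n = 79 (n = -286 + 365 = 79)
t = -2*√13442/13 (t = -2*√((30 - 65)/(-65) + 79) = -2*√(-1/65*(-35) + 79) = -2*√(7/13 + 79) = -2*√13442/13 ≈ -17.837)
1/t = 1/(-2*√13442/13) = -√13442/2068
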